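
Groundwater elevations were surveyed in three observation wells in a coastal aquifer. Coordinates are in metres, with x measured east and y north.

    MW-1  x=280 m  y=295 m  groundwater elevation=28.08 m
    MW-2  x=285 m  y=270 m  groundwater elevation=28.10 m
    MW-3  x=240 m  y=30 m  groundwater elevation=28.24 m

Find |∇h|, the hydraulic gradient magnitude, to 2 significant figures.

Differences from MW-1: to MW-2 (Δx, Δy, Δh) = (5, -25, +0.02); to MW-3 = (-40, -265, +0.16).
Solve a·Δx + b·Δy = Δh: det = 5·(-265) − (-40)·(-25) = -2325.
∂h/∂x = [(+0.02)·(-265) − (+0.16)·(-25)] / -2325 = +0.0005591
∂h/∂y = [5·(+0.16) − (-40)·(+0.02)] / -2325 = -0.0006882
|∇h| = √(0.0005591² + -0.0006882²) = 0.0008867

0.00089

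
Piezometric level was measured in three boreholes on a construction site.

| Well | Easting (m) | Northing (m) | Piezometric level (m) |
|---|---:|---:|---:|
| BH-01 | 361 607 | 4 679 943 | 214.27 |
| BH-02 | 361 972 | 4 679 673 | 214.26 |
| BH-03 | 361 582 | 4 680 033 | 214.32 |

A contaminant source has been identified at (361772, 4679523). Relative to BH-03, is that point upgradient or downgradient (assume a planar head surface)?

downgradient

Taking BH-01 as reference: BH-02−BH-01 = (365, -270, -0.01); BH-03−BH-01 = (-25, 90, +0.05).
Solve a·Δx + b·Δy = Δh: det = 365·90 − (-25)·(-270) = 26100.
∂h/∂x = [(-0.01)·90 − (+0.05)·(-270)] / 26100 = +0.0004828
∂h/∂y = [365·(+0.05) − (-25)·(-0.01)] / 26100 = +0.0006897
Head at (361772, 4679523) = 214.27 + (+0.0004828)·(165) + (+0.0006897)·(-420) = 214.06 m.
That is lower than the 214.32 m at BH-03, so the point is downgradient.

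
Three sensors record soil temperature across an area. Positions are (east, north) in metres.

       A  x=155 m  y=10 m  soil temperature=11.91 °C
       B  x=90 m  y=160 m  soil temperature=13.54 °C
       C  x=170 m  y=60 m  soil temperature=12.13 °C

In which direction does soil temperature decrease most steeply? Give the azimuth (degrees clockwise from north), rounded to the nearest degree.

With T = a·x + b·y + c and A as origin, the differences give:
  (-65)·a + 150·b = +1.63
  15·a + 50·b = +0.22
Eliminate b (×50 and ×150, subtract): -5500·a = 48.500 → a = ∂T/∂x = -0.008818
Back-substitute: b = ∂T/∂y = +0.007045.
Steepest decrease is along −∇f: components (+0.008818 E, -0.007045 N).
Azimuth = atan2(+0.008818, -0.007045) = 128.6° ≈ 129°.

129°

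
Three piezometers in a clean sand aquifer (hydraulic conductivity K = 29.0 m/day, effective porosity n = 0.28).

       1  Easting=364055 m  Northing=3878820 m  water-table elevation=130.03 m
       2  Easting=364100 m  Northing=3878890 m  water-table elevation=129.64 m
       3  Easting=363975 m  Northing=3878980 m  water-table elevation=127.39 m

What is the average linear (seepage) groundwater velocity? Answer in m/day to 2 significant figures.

1.6 m/day

Taking 1 as reference: 2−1 = (45, 70, -0.39); 3−1 = (-80, 160, -2.64).
Determinant of the coordinate differences = 45·160 − (-80)·70 = 12800.
∂h/∂x = [(-0.39)·160 − (-2.64)·70] / 12800 = +0.009562
∂h/∂y = [45·(-2.64) − (-80)·(-0.39)] / 12800 = -0.01172
|∇h| = √(0.009562² + -0.01172²) = 0.01513
Seepage velocity v = K·i/n = 29.0 × 0.01513 / 0.28 = 1.567 m/day.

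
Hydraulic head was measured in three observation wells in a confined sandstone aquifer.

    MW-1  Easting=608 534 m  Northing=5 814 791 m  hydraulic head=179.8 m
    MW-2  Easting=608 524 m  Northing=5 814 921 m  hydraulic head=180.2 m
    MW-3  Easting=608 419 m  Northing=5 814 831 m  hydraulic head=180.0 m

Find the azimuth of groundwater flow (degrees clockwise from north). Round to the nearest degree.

167°

With h = a·x + b·y + c and MW-1 as origin, the differences give:
  (-10)·a + 130·b = +0.4
  (-115)·a + 40·b = +0.2
Eliminate b (×40 and ×130, subtract): 14550·a = -10.00 → a = ∂h/∂x = -0.0006873
Back-substitute: b = ∂h/∂y = +0.003024.
Flow direction (−∇h) has components (+0.0006873 E, -0.003024 N).
Azimuth = atan2(E, N) = atan2(+0.0006873, -0.003024) = 167.2° ≈ 167°.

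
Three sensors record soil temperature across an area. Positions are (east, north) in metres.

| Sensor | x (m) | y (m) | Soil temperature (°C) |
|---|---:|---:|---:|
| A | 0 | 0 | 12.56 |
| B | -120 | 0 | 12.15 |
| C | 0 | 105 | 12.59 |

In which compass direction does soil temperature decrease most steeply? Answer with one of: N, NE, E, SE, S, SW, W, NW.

∂T/∂x = (12.15 − 12.56) / (-120 − 0) = +0.003417
∂T/∂y = (12.59 − 12.56) / (105 − 0) = +0.0002857
Steepest decrease is along −∇f = (-0.003417 E, -0.0002857 N) → west.

W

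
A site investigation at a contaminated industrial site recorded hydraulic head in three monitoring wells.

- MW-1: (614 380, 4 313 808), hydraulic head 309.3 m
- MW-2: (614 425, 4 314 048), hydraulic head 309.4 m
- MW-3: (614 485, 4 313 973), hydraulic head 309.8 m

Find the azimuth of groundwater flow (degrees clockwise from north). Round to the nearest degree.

With h = a·x + b·y + c and MW-1 as origin, the differences give:
  45·a + 240·b = +0.1
  105·a + 165·b = +0.5
Eliminate b (×165 and ×240, subtract): -17775·a = -103.50 → a = ∂h/∂x = +0.005823
Back-substitute: b = ∂h/∂y = -0.0006751.
Flow direction (−∇h) has components (-0.005823 E, +0.0006751 N).
Azimuth = atan2(E, N) = atan2(-0.005823, +0.0006751) = 276.6° ≈ 277°.

277°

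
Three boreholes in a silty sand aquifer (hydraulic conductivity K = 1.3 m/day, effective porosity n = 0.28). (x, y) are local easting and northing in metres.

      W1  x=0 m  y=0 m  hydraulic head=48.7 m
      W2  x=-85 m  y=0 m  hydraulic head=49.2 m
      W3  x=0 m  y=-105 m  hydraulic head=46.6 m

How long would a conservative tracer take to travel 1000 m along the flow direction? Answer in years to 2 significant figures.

∂h/∂x = (49.2 − 48.7) / (-85 − 0) = -0.005882
∂h/∂y = (46.6 − 48.7) / (-105 − 0) = +0.02000
|∇h| = √(-0.005882² + 0.02000²) = 0.02085
Seepage velocity v = K·i/n = 1.3 × 0.02085 / 0.28 = 0.0968 m/day.
t = 1000 / 0.0968 = 1.033e+04 days = 28.3 years.

28 years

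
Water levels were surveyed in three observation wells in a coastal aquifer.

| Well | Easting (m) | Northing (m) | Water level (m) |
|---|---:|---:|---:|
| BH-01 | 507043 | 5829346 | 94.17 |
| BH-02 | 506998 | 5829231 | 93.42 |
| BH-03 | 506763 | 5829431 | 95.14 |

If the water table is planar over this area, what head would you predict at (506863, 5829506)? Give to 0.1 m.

Differences from BH-01: to BH-02 (Δx, Δy, Δh) = (-45, -115, -0.75); to BH-03 = (-280, 85, +0.97).
Solve a·Δx + b·Δy = Δh: det = (-45)·85 − (-280)·(-115) = -36025.
∂h/∂x = [(-0.75)·85 − (+0.97)·(-115)] / -36025 = -0.001327
∂h/∂y = [(-45)·(+0.97) − (-280)·(-0.75)] / -36025 = +0.007041
h(506863, 5829506) = 94.17 + (-0.001327)·(-180) + (+0.007041)·(160) = 94.17 +0.239 +1.127 = 95.535 m.

95.5 m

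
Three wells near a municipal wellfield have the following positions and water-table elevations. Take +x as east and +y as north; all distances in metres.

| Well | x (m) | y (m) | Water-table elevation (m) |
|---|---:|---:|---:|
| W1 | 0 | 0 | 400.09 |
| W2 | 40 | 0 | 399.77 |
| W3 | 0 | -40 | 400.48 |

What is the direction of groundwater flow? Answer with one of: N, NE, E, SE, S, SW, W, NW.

∂h/∂x = (399.77 − 400.09) / (40 − 0) = -0.008000
∂h/∂y = (400.48 − 400.09) / (-40 − 0) = -0.009750
Flow = −∇h = (+0.008000 east, +0.009750 north), which points northeast.

NE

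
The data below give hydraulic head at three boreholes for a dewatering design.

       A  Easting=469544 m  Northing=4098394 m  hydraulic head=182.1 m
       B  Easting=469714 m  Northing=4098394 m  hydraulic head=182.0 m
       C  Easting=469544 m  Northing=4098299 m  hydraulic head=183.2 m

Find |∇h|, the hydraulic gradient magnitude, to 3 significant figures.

0.0116

∂h/∂x = (182.0 − 182.1) / (469714 − 469544) = -0.0005882
∂h/∂y = (183.2 − 182.1) / (4098299 − 4098394) = -0.01158
|∇h| = √(-0.0005882² + -0.01158²) = 0.01159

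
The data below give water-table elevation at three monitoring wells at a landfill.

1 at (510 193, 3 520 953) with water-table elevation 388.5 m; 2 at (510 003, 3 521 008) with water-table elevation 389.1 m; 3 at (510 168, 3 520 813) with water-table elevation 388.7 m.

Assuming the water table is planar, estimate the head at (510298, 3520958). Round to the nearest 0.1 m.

388.1 m

Differences from 1: to 2 (Δx, Δy, Δh) = (-190, 55, +0.6); to 3 = (-25, -140, +0.2).
Solve a·Δx + b·Δy = Δh: det = (-190)·(-140) − (-25)·55 = 27975.
∂h/∂x = [(+0.6)·(-140) − (+0.2)·55] / 27975 = -0.003396
∂h/∂y = [(-190)·(+0.2) − (-25)·(+0.6)] / 27975 = -0.0008222
h(510298, 3520958) = 388.5 + (-0.003396)·(105) + (-0.0008222)·(5) = 388.5 -0.357 -0.004 = 388.139 m.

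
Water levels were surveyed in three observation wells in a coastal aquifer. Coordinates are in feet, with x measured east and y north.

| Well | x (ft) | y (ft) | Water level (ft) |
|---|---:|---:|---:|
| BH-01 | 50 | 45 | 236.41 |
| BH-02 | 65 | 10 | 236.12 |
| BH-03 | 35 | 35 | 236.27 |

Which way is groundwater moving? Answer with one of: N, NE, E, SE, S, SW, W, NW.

Taking BH-01 as reference: BH-02−BH-01 = (15, -35, -0.29); BH-03−BH-01 = (-15, -10, -0.14).
Determinant of the coordinate differences = 15·(-10) − (-15)·(-35) = -675.
∂h/∂x = [(-0.29)·(-10) − (-0.14)·(-35)] / -675 = +0.002963
∂h/∂y = [15·(-0.14) − (-15)·(-0.29)] / -675 = +0.009556
Flow = −∇h = (-0.002963 east, -0.009556 north), which points south.

S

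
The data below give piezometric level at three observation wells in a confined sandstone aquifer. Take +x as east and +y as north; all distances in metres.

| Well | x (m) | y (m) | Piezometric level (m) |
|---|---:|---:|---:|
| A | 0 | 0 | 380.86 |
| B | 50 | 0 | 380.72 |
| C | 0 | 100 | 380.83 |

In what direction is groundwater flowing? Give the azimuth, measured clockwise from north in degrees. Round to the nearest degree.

084°

∂h/∂x = (380.72 − 380.86) / (50 − 0) = -0.002800
∂h/∂y = (380.83 − 380.86) / (100 − 0) = -0.0003000
Flow direction (−∇h) has components (+0.002800 E, +0.0003000 N).
Azimuth = atan2(E, N) = atan2(+0.002800, +0.0003000) = 83.9° ≈ 084°.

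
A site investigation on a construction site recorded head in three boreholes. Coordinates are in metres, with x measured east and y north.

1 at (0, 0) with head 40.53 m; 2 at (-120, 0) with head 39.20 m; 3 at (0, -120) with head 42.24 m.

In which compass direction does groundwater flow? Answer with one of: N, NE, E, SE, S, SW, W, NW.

NW

∂h/∂x = (39.20 − 40.53) / (-120 − 0) = +0.01108
∂h/∂y = (42.24 − 40.53) / (-120 − 0) = -0.01425
Flow = −∇h = (-0.01108 east, +0.01425 north), which points northwest.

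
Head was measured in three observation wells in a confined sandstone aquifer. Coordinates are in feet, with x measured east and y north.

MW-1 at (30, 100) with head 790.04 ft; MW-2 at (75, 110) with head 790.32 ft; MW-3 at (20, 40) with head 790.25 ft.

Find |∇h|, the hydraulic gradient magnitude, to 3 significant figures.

With h = a·x + b·y + c and MW-1 as origin, the differences give:
  45·a + 10·b = +0.28
  (-10)·a + (-60)·b = +0.21
Eliminate b (×(-60) and ×10, subtract): -2600·a = -18.900 → a = ∂h/∂x = +0.007269
Back-substitute: b = ∂h/∂y = -0.004712.
|∇h| = √(0.007269² + -0.004712²) = 0.008663

0.00866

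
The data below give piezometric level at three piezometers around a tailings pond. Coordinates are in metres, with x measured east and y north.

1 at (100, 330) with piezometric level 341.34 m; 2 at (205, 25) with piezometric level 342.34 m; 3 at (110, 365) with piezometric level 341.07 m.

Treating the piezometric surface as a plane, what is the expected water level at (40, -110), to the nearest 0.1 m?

Differences from 1: to 2 (Δx, Δy, Δh) = (105, -305, +1.00); to 3 = (10, 35, -0.27).
Solve a·Δx + b·Δy = Δh: det = 105·35 − 10·(-305) = 6725.
∂h/∂x = [(+1.00)·35 − (-0.27)·(-305)] / 6725 = -0.007041
∂h/∂y = [105·(-0.27) − 10·(+1.00)] / 6725 = -0.005703
h(40, -110) = 341.34 + (-0.007041)·(-60) + (-0.005703)·(-440) = 341.34 +0.422 +2.509 = 344.272 m.

344.3 m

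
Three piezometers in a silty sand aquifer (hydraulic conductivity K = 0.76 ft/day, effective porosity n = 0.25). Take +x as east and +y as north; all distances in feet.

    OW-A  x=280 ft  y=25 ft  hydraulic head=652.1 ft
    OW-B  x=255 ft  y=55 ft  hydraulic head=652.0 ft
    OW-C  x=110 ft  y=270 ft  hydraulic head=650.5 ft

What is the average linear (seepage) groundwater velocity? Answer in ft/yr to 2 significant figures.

Taking OW-A as reference: OW-B−OW-A = (-25, 30, -0.1); OW-C−OW-A = (-170, 245, -1.6).
Solve a·Δx + b·Δy = Δh: det = (-25)·245 − (-170)·30 = -1025.
∂h/∂x = [(-0.1)·245 − (-1.6)·30] / -1025 = -0.02293
∂h/∂y = [(-25)·(-1.6) − (-170)·(-0.1)] / -1025 = -0.02244
|∇h| = √(-0.02293² + -0.02244²) = 0.03208
Seepage velocity v = K·i/n = 0.76 × 0.03208 / 0.25 = 0.09752 ft/day = 35.62 ft/yr.

36 ft/yr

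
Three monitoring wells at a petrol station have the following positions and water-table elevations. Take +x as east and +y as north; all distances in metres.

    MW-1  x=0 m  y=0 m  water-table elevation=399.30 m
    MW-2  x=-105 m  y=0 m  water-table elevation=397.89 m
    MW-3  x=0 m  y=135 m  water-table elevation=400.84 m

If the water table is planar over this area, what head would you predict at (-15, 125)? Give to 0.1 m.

∂h/∂x = (397.89 − 399.30) / (-105 − 0) = +0.01343
∂h/∂y = (400.84 − 399.30) / (135 − 0) = +0.01141
h(-15, 125) = 399.30 + (+0.01343)·(-15) + (+0.01141)·(125) = 399.30 -0.201 +1.426 = 400.524 m.

400.5 m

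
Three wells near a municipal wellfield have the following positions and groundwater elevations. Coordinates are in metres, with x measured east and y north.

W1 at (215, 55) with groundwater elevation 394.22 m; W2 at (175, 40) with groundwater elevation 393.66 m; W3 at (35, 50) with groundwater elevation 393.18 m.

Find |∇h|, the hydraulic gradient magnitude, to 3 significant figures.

Differences from W1: to W2 (Δx, Δy, Δh) = (-40, -15, -0.56); to W3 = (-180, -5, -1.04).
Solve a·Δx + b·Δy = Δh: det = (-40)·(-5) − (-180)·(-15) = -2500.
∂h/∂x = [(-0.56)·(-5) − (-1.04)·(-15)] / -2500 = +0.005120
∂h/∂y = [(-40)·(-1.04) − (-180)·(-0.56)] / -2500 = +0.02368
|∇h| = √(0.005120² + 0.02368²) = 0.02423

0.0242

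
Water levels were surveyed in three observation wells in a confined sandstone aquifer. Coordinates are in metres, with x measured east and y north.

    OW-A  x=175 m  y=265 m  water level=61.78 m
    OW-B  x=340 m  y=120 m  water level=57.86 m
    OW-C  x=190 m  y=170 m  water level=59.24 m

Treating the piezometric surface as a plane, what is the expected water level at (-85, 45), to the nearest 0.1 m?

56.0 m

Differences from OW-A: to OW-B (Δx, Δy, Δh) = (165, -145, -3.92); to OW-C = (15, -95, -2.54).
Solve a·Δx + b·Δy = Δh: det = 165·(-95) − 15·(-145) = -13500.
∂h/∂x = [(-3.92)·(-95) − (-2.54)·(-145)] / -13500 = -0.0003037
∂h/∂y = [165·(-2.54) − 15·(-3.92)] / -13500 = +0.02669
h(-85, 45) = 61.78 + (-0.0003037)·(-260) + (+0.02669)·(-220) = 61.78 +0.079 -5.872 = 55.987 m.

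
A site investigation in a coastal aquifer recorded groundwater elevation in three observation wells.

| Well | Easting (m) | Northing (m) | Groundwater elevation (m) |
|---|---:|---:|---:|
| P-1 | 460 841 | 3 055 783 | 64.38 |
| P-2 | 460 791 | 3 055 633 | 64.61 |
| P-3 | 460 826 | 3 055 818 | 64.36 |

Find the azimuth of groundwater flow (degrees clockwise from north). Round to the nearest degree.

Three-point gradient (reference P-1): Δ to P-2 = (-50, -150, +0.23), Δ to P-3 = (-15, 35, -0.02).
∂h/∂x = -0.001263, ∂h/∂y = -0.001112 (det = -4000).
Flow direction (−∇h) has components (+0.001263 E, +0.001112 N).
Azimuth = atan2(E, N) = atan2(+0.001263, +0.001112) = 48.6° ≈ 049°.

049°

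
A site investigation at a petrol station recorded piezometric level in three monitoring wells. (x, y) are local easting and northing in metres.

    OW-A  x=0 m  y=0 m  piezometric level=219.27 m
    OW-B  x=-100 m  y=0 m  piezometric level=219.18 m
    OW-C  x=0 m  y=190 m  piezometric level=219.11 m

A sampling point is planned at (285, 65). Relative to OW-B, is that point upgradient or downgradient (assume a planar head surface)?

upgradient

∂h/∂x = (219.18 − 219.27) / (-100 − 0) = +0.0009000
∂h/∂y = (219.11 − 219.27) / (190 − 0) = -0.0008421
Head at (285, 65) = 219.27 + (+0.0009000)·(285) + (-0.0008421)·(65) = 219.47 m.
That is higher than the 219.18 m at OW-B, so the point is upgradient.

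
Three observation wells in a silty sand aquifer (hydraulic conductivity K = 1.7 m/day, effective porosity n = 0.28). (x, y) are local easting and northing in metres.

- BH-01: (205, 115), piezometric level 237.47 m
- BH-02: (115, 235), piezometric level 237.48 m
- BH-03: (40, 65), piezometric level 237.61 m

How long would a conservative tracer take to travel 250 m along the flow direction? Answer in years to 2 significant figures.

Differences from BH-01: to BH-02 (Δx, Δy, Δh) = (-90, 120, +0.01); to BH-03 = (-165, -50, +0.14).
Solve a·Δx + b·Δy = Δh: det = (-90)·(-50) − (-165)·120 = 24300.
∂h/∂x = [(+0.01)·(-50) − (+0.14)·120] / 24300 = -0.0007119
∂h/∂y = [(-90)·(+0.14) − (-165)·(+0.01)] / 24300 = -0.0004506
|∇h| = √(-0.0007119² + -0.0004506²) = 0.0008425
Seepage velocity v = K·i/n = 1.7 × 0.0008425 / 0.28 = 0.005115 m/day.
t = 250 / 0.005115 = 4.888e+04 days = 134 years.

130 years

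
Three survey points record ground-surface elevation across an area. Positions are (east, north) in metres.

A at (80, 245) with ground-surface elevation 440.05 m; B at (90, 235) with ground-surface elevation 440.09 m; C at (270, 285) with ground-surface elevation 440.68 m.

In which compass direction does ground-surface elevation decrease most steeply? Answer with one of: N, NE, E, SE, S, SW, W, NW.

Taking A as reference: B−A = (10, -10, +0.04); C−A = (190, 40, +0.63).
Determinant of the coordinate differences = 10·40 − 190·(-10) = 2300.
∂z/∂x = [(+0.04)·40 − (+0.63)·(-10)] / 2300 = +0.003435
∂z/∂y = [10·(+0.63) − 190·(+0.04)] / 2300 = -0.0005652
Steepest decrease is along −∇f = (-0.003435 E, +0.0005652 N) → west.

W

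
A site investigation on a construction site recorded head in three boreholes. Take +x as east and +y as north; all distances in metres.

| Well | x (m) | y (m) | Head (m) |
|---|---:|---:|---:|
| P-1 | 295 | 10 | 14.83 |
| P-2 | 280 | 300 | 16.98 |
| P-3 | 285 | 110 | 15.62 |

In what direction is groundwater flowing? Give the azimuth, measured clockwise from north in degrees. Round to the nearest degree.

Three-point gradient (reference P-1): Δ to P-2 = (-15, 290, +2.15), Δ to P-3 = (-10, 100, +0.79).
∂h/∂x = -0.01007, ∂h/∂y = +0.006893 (det = 1400).
Flow direction (−∇h) has components (+0.01007 E, -0.006893 N).
Azimuth = atan2(E, N) = atan2(+0.01007, -0.006893) = 124.4° ≈ 124°.

124°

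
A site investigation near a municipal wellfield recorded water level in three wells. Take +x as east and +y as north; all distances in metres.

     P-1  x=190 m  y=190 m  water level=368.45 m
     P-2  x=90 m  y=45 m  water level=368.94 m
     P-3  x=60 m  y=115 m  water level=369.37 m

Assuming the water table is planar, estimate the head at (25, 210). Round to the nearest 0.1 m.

369.9 m

With h = a·x + b·y + c and P-1 as origin, the differences give:
  (-100)·a + (-145)·b = +0.49
  (-130)·a + (-75)·b = +0.92
Eliminate b (×(-75) and ×(-145), subtract): -11350·a = 96.650 → a = ∂h/∂x = -0.008515
Back-substitute: b = ∂h/∂y = +0.002493.
h(25, 210) = 368.45 + (-0.008515)·(-165) + (+0.002493)·(20) = 368.45 +1.405 +0.050 = 369.905 m.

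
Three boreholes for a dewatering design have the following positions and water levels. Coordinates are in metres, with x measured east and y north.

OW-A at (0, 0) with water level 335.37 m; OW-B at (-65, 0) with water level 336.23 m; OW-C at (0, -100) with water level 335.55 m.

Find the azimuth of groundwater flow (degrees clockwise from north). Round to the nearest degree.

082°

∂h/∂x = (336.23 − 335.37) / (-65 − 0) = -0.01323
∂h/∂y = (335.55 − 335.37) / (-100 − 0) = -0.001800
Flow direction (−∇h) has components (+0.01323 E, +0.001800 N).
Azimuth = atan2(E, N) = atan2(+0.01323, +0.001800) = 82.3° ≈ 082°.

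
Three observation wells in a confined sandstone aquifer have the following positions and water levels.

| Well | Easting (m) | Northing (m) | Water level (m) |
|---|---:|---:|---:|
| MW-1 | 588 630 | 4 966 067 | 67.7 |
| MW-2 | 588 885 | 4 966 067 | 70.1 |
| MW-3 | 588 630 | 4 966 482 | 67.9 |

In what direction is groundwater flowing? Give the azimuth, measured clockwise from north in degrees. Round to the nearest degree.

∂h/∂x = (70.1 − 67.7) / (588885 − 588630) = +0.009412
∂h/∂y = (67.9 − 67.7) / (4966482 − 4966067) = +0.0004819
Flow direction (−∇h) has components (-0.009412 E, -0.0004819 N).
Azimuth = atan2(E, N) = atan2(-0.009412, -0.0004819) = 267.1° ≈ 267°.

267°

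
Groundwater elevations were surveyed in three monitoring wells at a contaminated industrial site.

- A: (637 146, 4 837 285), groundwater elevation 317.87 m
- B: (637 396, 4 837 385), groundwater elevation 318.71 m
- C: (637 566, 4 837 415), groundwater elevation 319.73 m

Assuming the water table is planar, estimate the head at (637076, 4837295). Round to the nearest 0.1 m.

317.2 m

With h = a·x + b·y + c and A as origin, the differences give:
  250·a + 100·b = +0.84
  420·a + 130·b = +1.86
Eliminate b (×130 and ×100, subtract): -9500·a = -76.800 → a = ∂h/∂x = +0.008084
Back-substitute: b = ∂h/∂y = -0.01181.
h(637076, 4837295) = 317.87 + (+0.008084)·(-70) + (-0.01181)·(10) = 317.87 -0.566 -0.118 = 317.186 m.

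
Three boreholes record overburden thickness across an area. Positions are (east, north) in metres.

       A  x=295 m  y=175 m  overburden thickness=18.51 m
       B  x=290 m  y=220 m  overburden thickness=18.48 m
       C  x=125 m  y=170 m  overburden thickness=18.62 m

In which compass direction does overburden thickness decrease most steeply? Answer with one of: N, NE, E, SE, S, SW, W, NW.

With d = a·x + b·y + c and A as origin, the differences give:
  (-5)·a + 45·b = -0.03
  (-170)·a + (-5)·b = +0.11
Eliminate b (×(-5) and ×45, subtract): 7675·a = -4.800 → a = ∂d/∂x = -0.0006254
Back-substitute: b = ∂d/∂y = -0.0007362.
Steepest decrease is along −∇f = (+0.0006254 E, +0.0007362 N) → northeast.

NE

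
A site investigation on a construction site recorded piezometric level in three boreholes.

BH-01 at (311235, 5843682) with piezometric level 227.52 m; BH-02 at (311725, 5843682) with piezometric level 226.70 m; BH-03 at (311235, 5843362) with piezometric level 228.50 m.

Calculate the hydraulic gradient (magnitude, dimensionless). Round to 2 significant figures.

0.0035

∂h/∂x = (226.70 − 227.52) / (311725 − 311235) = -0.001673
∂h/∂y = (228.50 − 227.52) / (5843362 − 5843682) = -0.003062
|∇h| = √(-0.001673² + -0.003062²) = 0.003489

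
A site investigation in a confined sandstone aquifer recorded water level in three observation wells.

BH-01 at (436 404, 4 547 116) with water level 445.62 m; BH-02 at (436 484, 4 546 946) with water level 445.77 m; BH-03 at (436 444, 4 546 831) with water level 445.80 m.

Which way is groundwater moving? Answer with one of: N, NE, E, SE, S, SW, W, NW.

NW

Differences from BH-01: to BH-02 (Δx, Δy, Δh) = (80, -170, +0.15); to BH-03 = (40, -285, +0.18).
Solve a·Δx + b·Δy = Δh: det = 80·(-285) − 40·(-170) = -16000.
∂h/∂x = [(+0.15)·(-285) − (+0.18)·(-170)] / -16000 = +0.0007594
∂h/∂y = [80·(+0.18) − 40·(+0.15)] / -16000 = -0.0005250
Flow = −∇h = (-0.0007594 east, +0.0005250 north), which points northwest.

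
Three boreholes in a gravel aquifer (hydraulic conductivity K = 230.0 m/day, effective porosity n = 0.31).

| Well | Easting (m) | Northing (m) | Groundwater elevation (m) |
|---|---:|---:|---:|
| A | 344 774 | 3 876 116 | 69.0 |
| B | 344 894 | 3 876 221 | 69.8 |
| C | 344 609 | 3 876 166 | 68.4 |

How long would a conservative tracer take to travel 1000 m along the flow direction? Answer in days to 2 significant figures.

260 days

Taking A as reference: B−A = (120, 105, +0.8); C−A = (-165, 50, -0.6).
Solve a·Δx + b·Δy = Δh: det = 120·50 − (-165)·105 = 23325.
∂h/∂x = [(+0.8)·50 − (-0.6)·105] / 23325 = +0.004416
∂h/∂y = [120·(-0.6) − (-165)·(+0.8)] / 23325 = +0.002572
|∇h| = √(0.004416² + 0.002572²) = 0.00511
Seepage velocity v = K·i/n = 230.0 × 0.00511 / 0.31 = 3.791 m/day.
t = 1000 / 3.791 = 263.8 days.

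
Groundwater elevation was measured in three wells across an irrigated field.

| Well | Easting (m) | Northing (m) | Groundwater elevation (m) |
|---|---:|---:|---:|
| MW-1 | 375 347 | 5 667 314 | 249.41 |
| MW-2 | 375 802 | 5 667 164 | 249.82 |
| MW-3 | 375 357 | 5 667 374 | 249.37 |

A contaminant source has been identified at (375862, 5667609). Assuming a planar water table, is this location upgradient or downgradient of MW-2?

downgradient

Taking MW-1 as reference: MW-2−MW-1 = (455, -150, +0.41); MW-3−MW-1 = (10, 60, -0.04).
Determinant of the coordinate differences = 455·60 − 10·(-150) = 28800.
∂h/∂x = [(+0.41)·60 − (-0.04)·(-150)] / 28800 = +0.0006458
∂h/∂y = [455·(-0.04) − 10·(+0.41)] / 28800 = -0.0007743
Head at (375862, 5667609) = 249.41 + (+0.0006458)·(515) + (-0.0007743)·(295) = 249.51 m.
That is lower than the 249.82 m at MW-2, so the point is downgradient.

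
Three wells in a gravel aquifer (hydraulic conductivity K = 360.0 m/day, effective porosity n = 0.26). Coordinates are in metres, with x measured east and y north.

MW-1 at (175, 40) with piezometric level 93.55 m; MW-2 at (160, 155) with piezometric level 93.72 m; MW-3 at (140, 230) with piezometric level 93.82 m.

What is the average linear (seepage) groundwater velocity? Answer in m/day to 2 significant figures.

With h = a·x + b·y + c and MW-1 as origin, the differences give:
  (-15)·a + 115·b = +0.17
  (-35)·a + 190·b = +0.27
Eliminate b (×190 and ×115, subtract): 1175·a = 1.250 → a = ∂h/∂x = +0.001064
Back-substitute: b = ∂h/∂y = +0.001617.
|∇h| = √(0.001064² + 0.001617²) = 0.001936
Seepage velocity v = K·i/n = 360.0 × 0.001936 / 0.26 = 2.681 m/day.

2.7 m/day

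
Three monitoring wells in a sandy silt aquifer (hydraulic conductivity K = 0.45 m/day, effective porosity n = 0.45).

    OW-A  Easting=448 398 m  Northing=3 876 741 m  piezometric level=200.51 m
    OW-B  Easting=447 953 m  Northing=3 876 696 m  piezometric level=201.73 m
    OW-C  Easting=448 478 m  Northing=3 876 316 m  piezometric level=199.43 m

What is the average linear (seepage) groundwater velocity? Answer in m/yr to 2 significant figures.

1.3 m/yr

Taking OW-A as reference: OW-B−OW-A = (-445, -45, +1.22); OW-C−OW-A = (80, -425, -1.08).
Solve a·Δx + b·Δy = Δh: det = (-445)·(-425) − 80·(-45) = 192725.
∂h/∂x = [(+1.22)·(-425) − (-1.08)·(-45)] / 192725 = -0.002943
∂h/∂y = [(-445)·(-1.08) − 80·(+1.22)] / 192725 = +0.001987
|∇h| = √(-0.002943² + 0.001987²) = 0.003551
Seepage velocity v = K·i/n = 0.45 × 0.003551 / 0.45 = 0.003551 m/day = 1.297 m/yr.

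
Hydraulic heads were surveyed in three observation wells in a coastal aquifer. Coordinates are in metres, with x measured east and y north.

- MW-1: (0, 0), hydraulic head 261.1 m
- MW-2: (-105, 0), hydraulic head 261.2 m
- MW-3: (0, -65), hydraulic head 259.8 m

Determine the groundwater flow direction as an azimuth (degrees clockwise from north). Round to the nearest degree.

177°

∂h/∂x = (261.2 − 261.1) / (-105 − 0) = -0.0009524
∂h/∂y = (259.8 − 261.1) / (-65 − 0) = +0.02000
Flow direction (−∇h) has components (+0.0009524 E, -0.02000 N).
Azimuth = atan2(E, N) = atan2(+0.0009524, -0.02000) = 177.3° ≈ 177°.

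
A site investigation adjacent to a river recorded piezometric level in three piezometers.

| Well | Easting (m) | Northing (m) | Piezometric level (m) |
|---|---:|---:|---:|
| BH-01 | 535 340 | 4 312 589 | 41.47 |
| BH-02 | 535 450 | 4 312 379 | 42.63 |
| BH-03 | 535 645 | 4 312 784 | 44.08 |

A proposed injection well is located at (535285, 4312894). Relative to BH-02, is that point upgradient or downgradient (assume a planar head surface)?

downgradient

Taking BH-01 as reference: BH-02−BH-01 = (110, -210, +1.16); BH-03−BH-01 = (305, 195, +2.61).
Determinant of the coordinate differences = 110·195 − 305·(-210) = 85500.
∂h/∂x = [(+1.16)·195 − (+2.61)·(-210)] / 85500 = +0.009056
∂h/∂y = [110·(+2.61) − 305·(+1.16)] / 85500 = -0.0007801
Head at (535285, 4312894) = 41.47 + (+0.009056)·(-55) + (-0.0007801)·(305) = 40.73 m.
That is lower than the 42.63 m at BH-02, so the point is downgradient.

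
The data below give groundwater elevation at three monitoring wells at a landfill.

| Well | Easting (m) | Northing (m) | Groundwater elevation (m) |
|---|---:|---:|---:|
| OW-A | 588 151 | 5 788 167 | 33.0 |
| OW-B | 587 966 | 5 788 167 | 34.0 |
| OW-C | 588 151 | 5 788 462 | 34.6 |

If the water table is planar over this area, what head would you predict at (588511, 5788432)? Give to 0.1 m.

32.5 m

∂h/∂x = (34.0 − 33.0) / (587966 − 588151) = -0.005405
∂h/∂y = (34.6 − 33.0) / (5788462 − 5788167) = +0.005424
h(588511, 5788432) = 33.0 + (-0.005405)·(360) + (+0.005424)·(265) = 33.0 -1.946 +1.437 = 32.491 m.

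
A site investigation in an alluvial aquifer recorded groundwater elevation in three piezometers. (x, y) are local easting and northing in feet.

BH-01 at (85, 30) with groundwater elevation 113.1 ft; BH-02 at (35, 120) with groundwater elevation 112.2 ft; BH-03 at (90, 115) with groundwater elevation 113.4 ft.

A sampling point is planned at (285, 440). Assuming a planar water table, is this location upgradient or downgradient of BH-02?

Differences from BH-01: to BH-02 (Δx, Δy, Δh) = (-50, 90, -0.9); to BH-03 = (5, 85, +0.3).
Solve a·Δx + b·Δy = Δh: det = (-50)·85 − 5·90 = -4700.
∂h/∂x = [(-0.9)·85 − (+0.3)·90] / -4700 = +0.02202
∂h/∂y = [(-50)·(+0.3) − 5·(-0.9)] / -4700 = +0.002234
Head at (285, 440) = 113.1 + (+0.02202)·(200) + (+0.002234)·(410) = 118.42 ft.
That is higher than the 112.2 ft at BH-02, so the point is upgradient.

upgradient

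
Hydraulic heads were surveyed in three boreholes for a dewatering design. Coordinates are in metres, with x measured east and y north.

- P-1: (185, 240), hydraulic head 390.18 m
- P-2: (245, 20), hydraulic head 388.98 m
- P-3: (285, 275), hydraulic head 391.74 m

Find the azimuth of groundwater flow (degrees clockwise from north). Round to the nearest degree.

With h = a·x + b·y + c and P-1 as origin, the differences give:
  60·a + (-220)·b = -1.20
  100·a + 35·b = +1.56
Eliminate b (×35 and ×(-220), subtract): 24100·a = 301.200 → a = ∂h/∂x = +0.01250
Back-substitute: b = ∂h/∂y = +0.008863.
Flow direction (−∇h) has components (-0.01250 E, -0.008863 N).
Azimuth = atan2(E, N) = atan2(-0.01250, -0.008863) = 234.7° ≈ 235°.

235°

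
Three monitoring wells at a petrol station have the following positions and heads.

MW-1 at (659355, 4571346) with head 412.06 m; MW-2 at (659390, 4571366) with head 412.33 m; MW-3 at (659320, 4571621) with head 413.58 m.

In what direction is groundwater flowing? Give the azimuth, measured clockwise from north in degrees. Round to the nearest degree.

With h = a·x + b·y + c and MW-1 as origin, the differences give:
  35·a + 20·b = +0.27
  (-35)·a + 275·b = +1.52
Eliminate b (×275 and ×20, subtract): 10325·a = 43.850 → a = ∂h/∂x = +0.004247
Back-substitute: b = ∂h/∂y = +0.006068.
Flow direction (−∇h) has components (-0.004247 E, -0.006068 N).
Azimuth = atan2(E, N) = atan2(-0.004247, -0.006068) = 215.0° ≈ 215°.

215°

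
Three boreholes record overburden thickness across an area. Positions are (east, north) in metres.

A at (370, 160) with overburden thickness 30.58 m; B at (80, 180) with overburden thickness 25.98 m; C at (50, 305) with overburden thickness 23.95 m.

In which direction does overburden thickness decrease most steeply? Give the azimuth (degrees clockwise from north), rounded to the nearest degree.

310°

Differences from A: to B (Δx, Δy, Δh) = (-290, 20, -4.60); to C = (-320, 145, -6.63).
Solve a·Δx + b·Δy = Δd: det = (-290)·145 − (-320)·20 = -35650.
∂d/∂x = [(-4.60)·145 − (-6.63)·20] / -35650 = +0.01499
∂d/∂y = [(-290)·(-6.63) − (-320)·(-4.60)] / -35650 = -0.01264
Steepest decrease is along −∇f: components (-0.01499 E, +0.01264 N).
Azimuth = atan2(-0.01499, +0.01264) = 310.1° ≈ 310°.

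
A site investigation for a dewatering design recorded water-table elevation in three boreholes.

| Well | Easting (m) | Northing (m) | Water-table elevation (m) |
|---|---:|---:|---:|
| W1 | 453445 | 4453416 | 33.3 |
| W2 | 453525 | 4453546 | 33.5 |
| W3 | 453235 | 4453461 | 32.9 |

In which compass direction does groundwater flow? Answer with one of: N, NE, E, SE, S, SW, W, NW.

W

Three-point gradient (reference W1): Δ to W2 = (80, 130, +0.2), Δ to W3 = (-210, 45, -0.4).
∂h/∂x = +0.001974, ∂h/∂y = +0.0003236 (det = 30900).
Flow = −∇h = (-0.001974 east, -0.0003236 north), which points west.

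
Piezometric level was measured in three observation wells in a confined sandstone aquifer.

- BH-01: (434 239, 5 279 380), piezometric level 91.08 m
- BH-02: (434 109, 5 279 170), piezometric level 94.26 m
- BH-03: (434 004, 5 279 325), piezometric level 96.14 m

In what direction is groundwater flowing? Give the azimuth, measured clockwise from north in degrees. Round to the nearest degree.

Differences from BH-01: to BH-02 (Δx, Δy, Δh) = (-130, -210, +3.18); to BH-03 = (-235, -55, +5.06).
Solve a·Δx + b·Δy = Δh: det = (-130)·(-55) − (-235)·(-210) = -42200.
∂h/∂x = [(+3.18)·(-55) − (+5.06)·(-210)] / -42200 = -0.02104
∂h/∂y = [(-130)·(+5.06) − (-235)·(+3.18)] / -42200 = -0.002121
Flow direction (−∇h) has components (+0.02104 E, +0.002121 N).
Azimuth = atan2(E, N) = atan2(+0.02104, +0.002121) = 84.2° ≈ 084°.

084°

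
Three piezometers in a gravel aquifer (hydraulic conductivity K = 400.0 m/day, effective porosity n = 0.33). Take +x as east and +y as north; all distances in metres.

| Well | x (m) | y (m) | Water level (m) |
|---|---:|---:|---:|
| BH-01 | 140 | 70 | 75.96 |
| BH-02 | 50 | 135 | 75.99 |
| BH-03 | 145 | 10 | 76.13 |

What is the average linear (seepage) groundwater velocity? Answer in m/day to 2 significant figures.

Three-point gradient (reference BH-01): Δ to BH-02 = (-90, 65, +0.03), Δ to BH-03 = (5, -60, +0.17).
∂h/∂x = -0.002532, ∂h/∂y = -0.003044 (det = 5075).
|∇h| = √(-0.002532² + -0.003044²) = 0.003959
Seepage velocity v = K·i/n = 400.0 × 0.003959 / 0.33 = 4.799 m/day.

4.8 m/day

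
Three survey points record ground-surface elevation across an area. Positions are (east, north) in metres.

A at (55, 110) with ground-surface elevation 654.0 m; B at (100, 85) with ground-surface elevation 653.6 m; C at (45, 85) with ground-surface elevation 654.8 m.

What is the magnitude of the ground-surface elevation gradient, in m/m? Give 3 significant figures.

Taking A as reference: B−A = (45, -25, -0.4); C−A = (-10, -25, +0.8).
Solve a·Δx + b·Δy = Δz: det = 45·(-25) − (-10)·(-25) = -1375.
∂z/∂x = [(-0.4)·(-25) − (+0.8)·(-25)] / -1375 = -0.02182
∂z/∂y = [45·(+0.8) − (-10)·(-0.4)] / -1375 = -0.02327
|∇f| = √(-0.02182² + -0.02327²) = 0.0319 m/m

0.0319 m/m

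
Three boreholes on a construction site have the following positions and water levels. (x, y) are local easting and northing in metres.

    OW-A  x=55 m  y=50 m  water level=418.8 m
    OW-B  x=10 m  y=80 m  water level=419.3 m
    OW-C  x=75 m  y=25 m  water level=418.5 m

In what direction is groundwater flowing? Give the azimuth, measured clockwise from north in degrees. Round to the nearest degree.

Differences from OW-A: to OW-B (Δx, Δy, Δh) = (-45, 30, +0.5); to OW-C = (20, -25, -0.3).
Determinant of the coordinate differences = (-45)·(-25) − 20·30 = 525.
∂h/∂x = [(+0.5)·(-25) − (-0.3)·30] / 525 = -0.006667
∂h/∂y = [(-45)·(-0.3) − 20·(+0.5)] / 525 = +0.006667
Flow direction (−∇h) has components (+0.006667 E, -0.006667 N).
Azimuth = atan2(E, N) = atan2(+0.006667, -0.006667) = 135.0° ≈ 135°.

135°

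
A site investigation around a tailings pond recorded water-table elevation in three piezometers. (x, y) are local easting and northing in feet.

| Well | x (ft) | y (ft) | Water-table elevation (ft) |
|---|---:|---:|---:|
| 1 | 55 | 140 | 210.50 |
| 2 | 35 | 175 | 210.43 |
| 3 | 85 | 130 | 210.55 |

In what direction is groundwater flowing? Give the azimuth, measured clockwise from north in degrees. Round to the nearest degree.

With h = a·x + b·y + c and 1 as origin, the differences give:
  (-20)·a + 35·b = -0.07
  30·a + (-10)·b = +0.05
Eliminate b (×(-10) and ×35, subtract): -850·a = -1.050 → a = ∂h/∂x = +0.001235
Back-substitute: b = ∂h/∂y = -0.001294.
Flow direction (−∇h) has components (-0.001235 E, +0.001294 N).
Azimuth = atan2(E, N) = atan2(-0.001235, +0.001294) = 316.3° ≈ 316°.

316°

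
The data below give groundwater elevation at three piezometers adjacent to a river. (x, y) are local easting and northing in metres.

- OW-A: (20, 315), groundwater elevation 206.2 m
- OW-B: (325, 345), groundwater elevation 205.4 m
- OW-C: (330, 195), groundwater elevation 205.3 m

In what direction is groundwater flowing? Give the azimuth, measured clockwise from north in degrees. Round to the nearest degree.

102°

Taking OW-A as reference: OW-B−OW-A = (305, 30, -0.8); OW-C−OW-A = (310, -120, -0.9).
Solve a·Δx + b·Δy = Δh: det = 305·(-120) − 310·30 = -45900.
∂h/∂x = [(-0.8)·(-120) − (-0.9)·30] / -45900 = -0.002680
∂h/∂y = [305·(-0.9) − 310·(-0.8)] / -45900 = +0.0005773
Flow direction (−∇h) has components (+0.002680 E, -0.0005773 N).
Azimuth = atan2(E, N) = atan2(+0.002680, -0.0005773) = 102.2° ≈ 102°.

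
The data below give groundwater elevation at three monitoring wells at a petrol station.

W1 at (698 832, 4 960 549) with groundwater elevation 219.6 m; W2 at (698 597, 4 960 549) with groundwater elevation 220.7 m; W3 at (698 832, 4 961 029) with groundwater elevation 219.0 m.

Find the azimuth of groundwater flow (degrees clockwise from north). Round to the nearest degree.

∂h/∂x = (220.7 − 219.6) / (698597 − 698832) = -0.004681
∂h/∂y = (219.0 − 219.6) / (4961029 − 4960549) = -0.001250
Flow direction (−∇h) has components (+0.004681 E, +0.001250 N).
Azimuth = atan2(E, N) = atan2(+0.004681, +0.001250) = 75.0° ≈ 075°.

075°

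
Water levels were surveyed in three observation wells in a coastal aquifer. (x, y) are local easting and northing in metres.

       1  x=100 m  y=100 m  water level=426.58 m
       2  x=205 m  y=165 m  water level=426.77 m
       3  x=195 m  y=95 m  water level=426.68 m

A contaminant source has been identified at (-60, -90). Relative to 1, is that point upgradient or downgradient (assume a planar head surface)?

Differences from 1: to 2 (Δx, Δy, Δh) = (105, 65, +0.19); to 3 = (95, -5, +0.10).
Solve a·Δx + b·Δy = Δh: det = 105·(-5) − 95·65 = -6700.
∂h/∂x = [(+0.19)·(-5) − (+0.10)·65] / -6700 = +0.001112
∂h/∂y = [105·(+0.10) − 95·(+0.19)] / -6700 = +0.001127
Head at (-60, -90) = 426.58 + (+0.001112)·(-160) + (+0.001127)·(-190) = 426.19 m.
That is lower than the 426.58 m at 1, so the point is downgradient.

downgradient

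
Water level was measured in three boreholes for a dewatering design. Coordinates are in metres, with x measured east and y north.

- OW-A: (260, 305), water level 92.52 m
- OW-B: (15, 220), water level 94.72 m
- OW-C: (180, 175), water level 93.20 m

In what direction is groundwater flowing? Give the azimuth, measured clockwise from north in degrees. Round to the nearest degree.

Differences from OW-A: to OW-B (Δx, Δy, Δh) = (-245, -85, +2.20); to OW-C = (-80, -130, +0.68).
Solve a·Δx + b·Δy = Δh: det = (-245)·(-130) − (-80)·(-85) = 25050.
∂h/∂x = [(+2.20)·(-130) − (+0.68)·(-85)] / 25050 = -0.009110
∂h/∂y = [(-245)·(+0.68) − (-80)·(+2.20)] / 25050 = +0.0003752
Flow direction (−∇h) has components (+0.009110 E, -0.0003752 N).
Azimuth = atan2(E, N) = atan2(+0.009110, -0.0003752) = 92.4° ≈ 092°.

092°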